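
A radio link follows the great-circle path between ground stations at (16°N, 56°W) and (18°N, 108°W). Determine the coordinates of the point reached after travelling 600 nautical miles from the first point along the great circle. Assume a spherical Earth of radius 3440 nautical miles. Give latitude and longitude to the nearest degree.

≈ (18°N, 66°W)

Write both endpoints as unit vectors p₁, p₂ with components (cos φ cos λ, cos φ sin λ, sin φ).
The central angle between the endpoints is δ = arccos(p₁·p₂) ≈ 0.866 rad (49.6°). The total great-circle distance is δ·R ≈ 0.866 × 3440 ≈ 2978 nmi, so the target fraction is f = 600/2978 ≈ 0.201.
Interpolate at f ≈ 0.201 with slerp weights a = sin((1−f)δ)/sin δ ≈ 0.837, b = sin(fδ)/sin δ ≈ 0.228.
p = a·p₁ + b·p₂ ≈ (0.383, -0.873, 0.301); φ = arcsin(p_z) ≈ 17.53°, λ = atan2(p_y, p_x) ≈ -66.32°.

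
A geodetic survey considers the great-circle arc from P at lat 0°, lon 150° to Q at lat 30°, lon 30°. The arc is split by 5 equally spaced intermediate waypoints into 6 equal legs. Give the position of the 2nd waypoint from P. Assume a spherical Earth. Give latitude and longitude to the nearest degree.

≈ lat 20°, lon 116°

Write both endpoints as unit vectors p₁, p₂ with components (cos φ cos λ, cos φ sin λ, sin φ).
The central angle between the endpoints is δ = arccos(p₁·p₂) ≈ 2.019 rad (115.7°).
Interpolate at f = 2/6 with slerp weights a = sin((1−f)δ)/sin δ ≈ 1.081, b = sin(fδ)/sin δ ≈ 0.691.
p = a·p₁ + b·p₂ ≈ (-0.418, 0.840, 0.346); φ = arcsin(p_z) ≈ 20.23°, λ = atan2(p_y, p_x) ≈ 116.45°.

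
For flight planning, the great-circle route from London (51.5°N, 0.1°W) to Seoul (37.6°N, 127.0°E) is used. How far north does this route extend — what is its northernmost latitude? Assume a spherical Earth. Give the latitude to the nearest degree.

The great circle lies in the plane with unit normal n̂ = (p₁ × p₂)/|p₁ × p₂|.
Here n̂_z ≈ +0.400; the vertex latitude is φ_max = arccos|n̂_z| ≈ 66.4°.
Check via Clairaut: cos φ_max = |cos φ₁| · sin C = cos(51.5°)·sin(40.0°) ≈ 0.400, again giving ≈ 66.4°.

≈ 66°N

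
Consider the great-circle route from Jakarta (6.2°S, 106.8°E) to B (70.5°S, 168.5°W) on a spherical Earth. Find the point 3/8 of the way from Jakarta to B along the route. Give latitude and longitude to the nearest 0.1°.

Write both endpoints as unit vectors p₁, p₂ with components (cos φ cos λ, cos φ sin λ, sin φ).
The central angle between the endpoints is δ = arccos(p₁·p₂) ≈ 1.438 rad (82.4°).
Interpolate at f = 3/8 with slerp weights a = sin((1−f)δ)/sin δ ≈ 0.789, b = sin(fδ)/sin δ ≈ 0.518.
p = a·p₁ + b·p₂ ≈ (-0.396, 0.717, -0.574); φ = arcsin(p_z) ≈ -35.00°, λ = atan2(p_y, p_x) ≈ 118.93°.

≈ (35.0°S, 118.9°E)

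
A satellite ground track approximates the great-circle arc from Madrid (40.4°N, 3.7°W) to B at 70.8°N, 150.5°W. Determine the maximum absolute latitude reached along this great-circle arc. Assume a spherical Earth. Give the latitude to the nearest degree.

The great circle lies in the plane with unit normal n̂ = (p₁ × p₂)/|p₁ × p₂|.
Here n̂_z ≈ -0.150; the vertex latitude is φ_max = arccos|n̂_z| ≈ 81.4°.

≈ 81°N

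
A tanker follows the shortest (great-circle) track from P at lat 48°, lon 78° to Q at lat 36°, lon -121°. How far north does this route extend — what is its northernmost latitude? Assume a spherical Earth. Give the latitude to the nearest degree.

The great circle lies in the plane with unit normal n̂ = (p₁ × p₂)/|p₁ × p₂|.
Here n̂_z ≈ +0.177; the vertex latitude is φ_max = arccos|n̂_z| ≈ 79.8°.

≈ 80°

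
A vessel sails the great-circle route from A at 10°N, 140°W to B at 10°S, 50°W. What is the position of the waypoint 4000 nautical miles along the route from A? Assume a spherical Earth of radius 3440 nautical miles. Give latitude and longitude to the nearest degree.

Write both endpoints as unit vectors p₁, p₂ with components (cos φ cos λ, cos φ sin λ, sin φ).
The central angle between the endpoints is δ = arccos(p₁·p₂) ≈ 1.601 rad (91.7°). The total great-circle distance is δ·R ≈ 1.601 × 3440 ≈ 5507 nmi, so the target fraction is f = 4000/5507 ≈ 0.726.
Interpolate at f ≈ 0.726 with slerp weights a = sin((1−f)δ)/sin δ ≈ 0.424, b = sin(fδ)/sin δ ≈ 0.918.
p = a·p₁ + b·p₂ ≈ (0.261, -0.961, -0.086); φ = arcsin(p_z) ≈ -4.92°, λ = atan2(p_y, p_x) ≈ -74.81°.

≈ 5°S, 75°W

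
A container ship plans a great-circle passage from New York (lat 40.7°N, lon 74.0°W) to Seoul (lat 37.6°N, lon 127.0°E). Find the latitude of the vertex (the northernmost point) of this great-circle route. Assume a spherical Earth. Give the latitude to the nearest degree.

The great circle lies in the plane with unit normal n̂ = (p₁ × p₂)/|p₁ × p₂|.
Here n̂_z ≈ -0.218; the vertex latitude is φ_max = arccos|n̂_z| ≈ 77.4°.
Check via Clairaut: cos φ_max = |cos φ₁| · sin C = cos(40.7°)·sin(16.7°) ≈ 0.218, again giving ≈ 77.4°.

≈ 77°N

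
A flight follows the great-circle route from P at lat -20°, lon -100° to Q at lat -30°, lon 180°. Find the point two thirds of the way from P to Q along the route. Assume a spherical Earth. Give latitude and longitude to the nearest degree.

The haversine formula gives a central angle δ ≈ 1.253 rad (71.8°) between the endpoints.
Interpolate at f = 2/3 with slerp weights a = sin((1−f)δ)/sin δ ≈ 0.427, b = sin(fδ)/sin δ ≈ 0.781.
p = a·p₁ + b·p₂ ≈ (-0.746, -0.395, -0.536); φ = arcsin(p_z) ≈ -32.44°, λ = atan2(p_y, p_x) ≈ -152.08°.

≈ lat -32°, lon -152°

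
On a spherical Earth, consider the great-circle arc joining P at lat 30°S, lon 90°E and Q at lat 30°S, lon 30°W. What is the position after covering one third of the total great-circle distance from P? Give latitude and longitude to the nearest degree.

≈ lat 47°S, lon 54°E

From cos δ = sin φ₁ sin φ₂ + cos φ₁ cos φ₂ cos Δλ, the central angle is δ ≈ 1.696 rad (97.2°).
Interpolate at f = 1/3 with slerp weights a = sin((1−f)δ)/sin δ ≈ 0.912, b = sin(fδ)/sin δ ≈ 0.540.
p = a·p₁ + b·p₂ ≈ (0.405, 0.556, -0.726); φ = arcsin(p_z) ≈ -46.55°, λ = atan2(p_y, p_x) ≈ 53.93°.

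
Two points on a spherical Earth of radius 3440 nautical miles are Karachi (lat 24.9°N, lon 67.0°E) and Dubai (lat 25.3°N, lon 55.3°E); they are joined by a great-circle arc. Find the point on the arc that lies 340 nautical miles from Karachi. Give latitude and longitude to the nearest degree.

The haversine formula gives a central angle δ ≈ 0.185 rad (10.6°) between the endpoints. The total great-circle distance is δ·R ≈ 0.185 × 3440 ≈ 636 nmi, so the target fraction is f = 340/636 ≈ 0.534.
Interpolate at f ≈ 0.534 with slerp weights a = sin((1−f)δ)/sin δ ≈ 0.468, b = sin(fδ)/sin δ ≈ 0.536.
p = a·p₁ + b·p₂ ≈ (0.442, 0.789, 0.426); φ = arcsin(p_z) ≈ 25.23°, λ = atan2(p_y, p_x) ≈ 60.76°.

≈ lat 25°N, lon 61°E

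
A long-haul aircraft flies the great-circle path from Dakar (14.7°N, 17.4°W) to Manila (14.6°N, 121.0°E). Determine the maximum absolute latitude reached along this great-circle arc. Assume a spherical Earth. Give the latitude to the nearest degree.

The great circle lies in the plane with unit normal n̂ = (p₁ × p₂)/|p₁ × p₂|.
Here n̂_z ≈ +0.805; the vertex latitude is φ_max = arccos|n̂_z| ≈ 36.4°.

≈ 36°N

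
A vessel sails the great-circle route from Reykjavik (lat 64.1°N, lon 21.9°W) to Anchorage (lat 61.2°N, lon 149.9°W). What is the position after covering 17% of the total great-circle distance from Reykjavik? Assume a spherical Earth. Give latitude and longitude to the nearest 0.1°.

Convert each endpoint to a unit vector on the sphere (x = cos φ cos λ, y = cos φ sin λ, z = sin φ).
The central angle between the endpoints is δ = arccos(p₁·p₂) ≈ 0.852 rad (48.8°).
Interpolate at f = 0.17 with slerp weights a = sin((1−f)δ)/sin δ ≈ 0.863, b = sin(fδ)/sin δ ≈ 0.192.
p = a·p₁ + b·p₂ ≈ (0.270, -0.187, 0.945); φ = arcsin(p_z) ≈ 70.83°, λ = atan2(p_y, p_x) ≈ -34.71°.

≈ lat 70.8°N, lon 34.7°W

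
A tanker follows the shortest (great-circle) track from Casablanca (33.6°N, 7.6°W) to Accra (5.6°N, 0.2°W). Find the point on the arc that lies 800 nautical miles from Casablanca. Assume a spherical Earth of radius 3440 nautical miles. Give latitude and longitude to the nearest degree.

Convert each endpoint to a unit vector on the sphere (x = cos φ cos λ, y = cos φ sin λ, z = sin φ).
The central angle between the endpoints is δ = arccos(p₁·p₂) ≈ 0.503 rad (28.8°). The total great-circle distance is δ·R ≈ 0.503 × 3440 ≈ 1731 nmi, so the target fraction is f = 800/1731 ≈ 0.462.
Interpolate at f ≈ 0.462 with slerp weights a = sin((1−f)δ)/sin δ ≈ 0.554, b = sin(fδ)/sin δ ≈ 0.478.
p = a·p₁ + b·p₂ ≈ (0.933, -0.063, 0.353); φ = arcsin(p_z) ≈ 20.70°, λ = atan2(p_y, p_x) ≈ -3.85°.

≈ 21°N, 4°W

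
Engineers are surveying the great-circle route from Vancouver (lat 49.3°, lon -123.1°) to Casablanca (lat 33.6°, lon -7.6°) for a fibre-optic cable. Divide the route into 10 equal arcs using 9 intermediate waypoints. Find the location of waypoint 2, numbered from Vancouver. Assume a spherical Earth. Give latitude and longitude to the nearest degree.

≈ lat 58°, lon -100°

Write both endpoints as unit vectors p₁, p₂ with components (cos φ cos λ, cos φ sin λ, sin φ).
The central angle between the endpoints is δ = arccos(p₁·p₂) ≈ 1.384 rad (79.3°).
Interpolate at f = 2/10 with slerp weights a = sin((1−f)δ)/sin δ ≈ 0.910, b = sin(fδ)/sin δ ≈ 0.278.
p = a·p₁ + b·p₂ ≈ (-0.095, -0.528, 0.844); φ = arcsin(p_z) ≈ 57.57°, λ = atan2(p_y, p_x) ≈ -100.15°.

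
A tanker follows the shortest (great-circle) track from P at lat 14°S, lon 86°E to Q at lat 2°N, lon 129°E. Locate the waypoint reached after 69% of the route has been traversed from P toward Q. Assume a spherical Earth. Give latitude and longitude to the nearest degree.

Write both endpoints as unit vectors p₁, p₂ with components (cos φ cos λ, cos φ sin λ, sin φ).
The central angle between the endpoints is δ = arccos(p₁·p₂) ≈ 0.794 rad (45.5°).
Interpolate at f = 0.69 with slerp weights a = sin((1−f)δ)/sin δ ≈ 0.342, b = sin(fδ)/sin δ ≈ 0.730.
p = a·p₁ + b·p₂ ≈ (-0.436, 0.898, -0.057); φ = arcsin(p_z) ≈ -3.28°, λ = atan2(p_y, p_x) ≈ 115.91°.

≈ lat 3°S, lon 116°E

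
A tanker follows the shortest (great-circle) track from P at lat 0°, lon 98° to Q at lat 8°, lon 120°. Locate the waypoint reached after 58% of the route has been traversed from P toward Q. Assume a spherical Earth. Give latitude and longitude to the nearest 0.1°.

≈ lat 4.7°, lon 110.7°

Convert each endpoint to a unit vector on the sphere (x = cos φ cos λ, y = cos φ sin λ, z = sin φ).
The central angle between the endpoints is δ = arccos(p₁·p₂) ≈ 0.407 rad (23.3°).
Interpolate at f = 0.58 with slerp weights a = sin((1−f)δ)/sin δ ≈ 0.430, b = sin(fδ)/sin δ ≈ 0.591.
p = a·p₁ + b·p₂ ≈ (-0.352, 0.932, 0.082); φ = arcsin(p_z) ≈ 4.72°, λ = atan2(p_y, p_x) ≈ 110.70°.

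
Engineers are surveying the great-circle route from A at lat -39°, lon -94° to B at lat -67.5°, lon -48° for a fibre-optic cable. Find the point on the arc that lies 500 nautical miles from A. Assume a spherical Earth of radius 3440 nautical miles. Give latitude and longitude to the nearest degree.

Convert each endpoint to a unit vector on the sphere (x = cos φ cos λ, y = cos φ sin λ, z = sin φ).
The central angle between the endpoints is δ = arccos(p₁·p₂) ≈ 0.663 rad (38.0°). The total great-circle distance is δ·R ≈ 0.663 × 3440 ≈ 2282 nmi, so the target fraction is f = 500/2282 ≈ 0.219.
Interpolate at f ≈ 0.219 with slerp weights a = sin((1−f)δ)/sin δ ≈ 0.804, b = sin(fδ)/sin δ ≈ 0.235.
p = a·p₁ + b·p₂ ≈ (0.017, -0.690, -0.723); φ = arcsin(p_z) ≈ -46.33°, λ = atan2(p_y, p_x) ≈ -88.62°.

≈ lat -46°, lon -89°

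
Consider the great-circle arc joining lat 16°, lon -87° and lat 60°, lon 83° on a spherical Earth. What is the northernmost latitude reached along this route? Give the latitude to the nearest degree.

The great circle lies in the plane with unit normal n̂ = (p₁ × p₂)/|p₁ × p₂|.
Here n̂_z ≈ +0.086; the vertex latitude is φ_max = arccos|n̂_z| ≈ 85.1°.

≈ 85°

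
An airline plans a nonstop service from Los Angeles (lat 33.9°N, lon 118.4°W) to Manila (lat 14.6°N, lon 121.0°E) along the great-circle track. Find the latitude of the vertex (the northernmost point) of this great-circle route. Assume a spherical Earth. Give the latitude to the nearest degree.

The great circle lies in the plane with unit normal n̂ = (p₁ × p₂)/|p₁ × p₂|.
Here n̂_z ≈ -0.718; the vertex latitude is φ_max = arccos|n̂_z| ≈ 44.1°.

≈ 44°N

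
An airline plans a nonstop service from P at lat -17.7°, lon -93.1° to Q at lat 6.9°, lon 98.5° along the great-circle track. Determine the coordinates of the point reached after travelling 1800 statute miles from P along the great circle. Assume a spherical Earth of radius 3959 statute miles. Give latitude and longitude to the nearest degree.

From cos δ = sin φ₁ sin φ₂ + cos φ₁ cos φ₂ cos Δλ, the central angle is δ ≈ 2.869 rad (164.4°). The total great-circle distance is δ·R ≈ 2.869 × 3959 ≈ 11357 mi, so the target fraction is f = 1800/11357 ≈ 0.158.
Interpolate at f ≈ 0.158 with slerp weights a = sin((1−f)δ)/sin δ ≈ 2.467, b = sin(fδ)/sin δ ≈ 1.629.
p = a·p₁ + b·p₂ ≈ (-0.366, -0.747, -0.554); φ = arcsin(p_z) ≈ -33.67°, λ = atan2(p_y, p_x) ≈ -116.10°.

≈ lat -34°, lon -116°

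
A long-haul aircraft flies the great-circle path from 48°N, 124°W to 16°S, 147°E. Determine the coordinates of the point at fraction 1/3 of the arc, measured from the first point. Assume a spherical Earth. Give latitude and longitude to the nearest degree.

≈ 33°N, 164°W

Write both endpoints as unit vectors p₁, p₂ with components (cos φ cos λ, cos φ sin λ, sin φ).
The central angle between the endpoints is δ = arccos(p₁·p₂) ≈ 1.766 rad (101.2°).
Interpolate at f = 1/3 with slerp weights a = sin((1−f)δ)/sin δ ≈ 0.941, b = sin(fδ)/sin δ ≈ 0.566.
p = a·p₁ + b·p₂ ≈ (-0.808, -0.226, 0.544); φ = arcsin(p_z) ≈ 32.93°, λ = atan2(p_y, p_x) ≈ -164.39°.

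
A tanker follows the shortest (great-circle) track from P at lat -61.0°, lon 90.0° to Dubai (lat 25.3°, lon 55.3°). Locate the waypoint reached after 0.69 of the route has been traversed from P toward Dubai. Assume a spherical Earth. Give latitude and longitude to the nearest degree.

Write both endpoints as unit vectors p₁, p₂ with components (cos φ cos λ, cos φ sin λ, sin φ).
The central angle between the endpoints is δ = arccos(p₁·p₂) ≈ 1.584 rad (90.8°).
Interpolate at f = 0.69 with slerp weights a = sin((1−f)δ)/sin δ ≈ 0.472, b = sin(fδ)/sin δ ≈ 0.888.
p = a·p₁ + b·p₂ ≈ (0.457, 0.889, -0.033); φ = arcsin(p_z) ≈ -1.89°, λ = atan2(p_y, p_x) ≈ 62.78°.

≈ lat -2°, lon 63°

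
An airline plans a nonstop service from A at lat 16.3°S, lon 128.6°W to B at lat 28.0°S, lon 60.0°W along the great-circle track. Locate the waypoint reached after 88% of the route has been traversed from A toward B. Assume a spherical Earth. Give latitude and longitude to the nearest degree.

Convert each endpoint to a unit vector on the sphere (x = cos φ cos λ, y = cos φ sin λ, z = sin φ).
The central angle between the endpoints is δ = arccos(p₁·p₂) ≈ 1.114 rad (63.8°).
Interpolate at f = 0.88 with slerp weights a = sin((1−f)δ)/sin δ ≈ 0.149, b = sin(fδ)/sin δ ≈ 0.926.
p = a·p₁ + b·p₂ ≈ (0.320, -0.819, -0.476); φ = arcsin(p_z) ≈ -28.44°, λ = atan2(p_y, p_x) ≈ -68.68°.

≈ lat 28°S, lon 69°W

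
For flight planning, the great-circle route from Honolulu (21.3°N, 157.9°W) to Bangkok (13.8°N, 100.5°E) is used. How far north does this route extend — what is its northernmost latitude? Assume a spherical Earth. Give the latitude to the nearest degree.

≈ 27°N

The great circle lies in the plane with unit normal n̂ = (p₁ × p₂)/|p₁ × p₂|.
Here n̂_z ≈ -0.890; the vertex latitude is φ_max = arccos|n̂_z| ≈ 27.1°.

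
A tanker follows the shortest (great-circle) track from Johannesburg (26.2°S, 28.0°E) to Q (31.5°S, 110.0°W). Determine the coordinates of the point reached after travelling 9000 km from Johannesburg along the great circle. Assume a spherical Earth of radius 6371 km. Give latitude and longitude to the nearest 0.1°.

≈ (50.7°S, 80.9°W)

From cos δ = sin φ₁ sin φ₂ + cos φ₁ cos φ₂ cos Δλ, the central angle is δ ≈ 1.915 rad (109.7°). The total great-circle distance is δ·R ≈ 1.915 × 6371 ≈ 12203 km, so the target fraction is f = 9000/12203 ≈ 0.738.
Interpolate at f ≈ 0.738 with slerp weights a = sin((1−f)δ)/sin δ ≈ 0.512, b = sin(fδ)/sin δ ≈ 1.049.
p = a·p₁ + b·p₂ ≈ (0.100, -0.625, -0.774); φ = arcsin(p_z) ≈ -50.74°, λ = atan2(p_y, p_x) ≈ -80.94°.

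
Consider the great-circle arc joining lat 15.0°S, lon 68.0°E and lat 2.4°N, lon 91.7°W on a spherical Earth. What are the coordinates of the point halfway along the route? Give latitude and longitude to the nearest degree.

≈ lat 32°S, lon 17°W

Write both endpoints as unit vectors p₁, p₂ with components (cos φ cos λ, cos φ sin λ, sin φ).
The central angle between the endpoints is δ = arccos(p₁·p₂) ≈ 2.729 rad (156.3°).
Interpolate at f = 1/2 with slerp weights a = sin((1−f)δ)/sin δ ≈ 2.439, b = sin(fδ)/sin δ ≈ 2.439.
p = a·p₁ + b·p₂ ≈ (0.810, -0.251, -0.529); φ = arcsin(p_z) ≈ -31.95°, λ = atan2(p_y, p_x) ≈ -17.24°.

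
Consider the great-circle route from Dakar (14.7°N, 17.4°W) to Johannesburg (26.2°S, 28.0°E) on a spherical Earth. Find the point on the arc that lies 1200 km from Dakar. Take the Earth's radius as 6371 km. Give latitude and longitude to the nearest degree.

≈ 7°N, 9°W

Write both endpoints as unit vectors p₁, p₂ with components (cos φ cos λ, cos φ sin λ, sin φ).
The central angle between the endpoints is δ = arccos(p₁·p₂) ≈ 1.050 rad (60.2°). The total great-circle distance is δ·R ≈ 1.050 × 6371 ≈ 6691 km, so the target fraction is f = 1200/6691 ≈ 0.179.
Interpolate at f ≈ 0.179 with slerp weights a = sin((1−f)δ)/sin δ ≈ 0.875, b = sin(fδ)/sin δ ≈ 0.216.
p = a·p₁ + b·p₂ ≈ (0.979, -0.162, 0.127); φ = arcsin(p_z) ≈ 7.28°, λ = atan2(p_y, p_x) ≈ -9.41°.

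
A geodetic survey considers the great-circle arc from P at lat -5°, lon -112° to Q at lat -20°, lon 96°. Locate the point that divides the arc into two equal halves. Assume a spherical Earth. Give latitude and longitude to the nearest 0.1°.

Write both endpoints as unit vectors p₁, p₂ with components (cos φ cos λ, cos φ sin λ, sin φ).
The central angle between the endpoints is δ = arccos(p₁·p₂) ≈ 2.493 rad (142.8°).
Interpolate at f = 1/2 with slerp weights a = sin((1−f)δ)/sin δ ≈ 1.568, b = sin(fδ)/sin δ ≈ 1.568.
p = a·p₁ + b·p₂ ≈ (-0.739, 0.017, -0.673); φ = arcsin(p_z) ≈ -42.31°, λ = atan2(p_y, p_x) ≈ 178.68°.

≈ lat -42.3°, lon 178.7°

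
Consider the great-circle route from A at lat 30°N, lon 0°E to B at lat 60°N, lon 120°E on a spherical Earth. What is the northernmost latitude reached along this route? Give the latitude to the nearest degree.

The great circle lies in the plane with unit normal n̂ = (p₁ × p₂)/|p₁ × p₂|.
Here n̂_z ≈ +0.384; the vertex latitude is φ_max = arccos|n̂_z| ≈ 67.4°.

≈ 67°N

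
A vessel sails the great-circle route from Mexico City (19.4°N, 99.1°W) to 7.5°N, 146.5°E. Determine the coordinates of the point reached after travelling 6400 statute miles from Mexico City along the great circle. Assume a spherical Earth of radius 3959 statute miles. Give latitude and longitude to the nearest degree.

≈ 14°N, 163°E

Convert each endpoint to a unit vector on the sphere (x = cos φ cos λ, y = cos φ sin λ, z = sin φ).
The central angle between the endpoints is δ = arccos(p₁·p₂) ≈ 1.921 rad (110.1°). The total great-circle distance is δ·R ≈ 1.921 × 3959 ≈ 7605 mi, so the target fraction is f = 6400/7605 ≈ 0.842.
Interpolate at f ≈ 0.842 with slerp weights a = sin((1−f)δ)/sin δ ≈ 0.319, b = sin(fδ)/sin δ ≈ 1.063.
p = a·p₁ + b·p₂ ≈ (-0.927, 0.285, 0.245); φ = arcsin(p_z) ≈ 14.17°, λ = atan2(p_y, p_x) ≈ 162.91°.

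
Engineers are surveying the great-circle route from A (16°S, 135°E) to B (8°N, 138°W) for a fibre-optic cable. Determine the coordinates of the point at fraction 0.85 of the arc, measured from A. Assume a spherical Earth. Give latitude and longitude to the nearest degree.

≈ (4°N, 151°W)

Convert each endpoint to a unit vector on the sphere (x = cos φ cos λ, y = cos φ sin λ, z = sin φ).
The central angle between the endpoints is δ = arccos(p₁·p₂) ≈ 1.559 rad (89.3°).
Interpolate at f = 0.85 with slerp weights a = sin((1−f)δ)/sin δ ≈ 0.232, b = sin(fδ)/sin δ ≈ 0.970.
p = a·p₁ + b·p₂ ≈ (-0.871, -0.485, 0.071); φ = arcsin(p_z) ≈ 4.08°, λ = atan2(p_y, p_x) ≈ -150.89°.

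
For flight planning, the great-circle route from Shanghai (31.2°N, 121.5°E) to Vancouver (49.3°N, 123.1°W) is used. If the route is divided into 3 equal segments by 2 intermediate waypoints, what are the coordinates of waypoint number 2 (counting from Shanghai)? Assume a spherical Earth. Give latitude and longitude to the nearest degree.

≈ 59°N, 167°W

Convert each endpoint to a unit vector on the sphere (x = cos φ cos λ, y = cos φ sin λ, z = sin φ).
The central angle between the endpoints is δ = arccos(p₁·p₂) ≈ 1.417 rad (81.2°).
Interpolate at f = 2/3 with slerp weights a = sin((1−f)δ)/sin δ ≈ 0.460, b = sin(fδ)/sin δ ≈ 0.820.
p = a·p₁ + b·p₂ ≈ (-0.498, -0.112, 0.860); φ = arcsin(p_z) ≈ 59.32°, λ = atan2(p_y, p_x) ≈ -167.30°.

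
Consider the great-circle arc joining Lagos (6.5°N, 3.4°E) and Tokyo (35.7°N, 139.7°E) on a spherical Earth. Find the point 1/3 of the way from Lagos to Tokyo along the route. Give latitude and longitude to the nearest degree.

From cos δ = sin φ₁ sin φ₂ + cos φ₁ cos φ₂ cos Δλ, the central angle is δ ≈ 2.114 rad (121.1°).
Interpolate at f = 1/3 with slerp weights a = sin((1−f)δ)/sin δ ≈ 1.153, b = sin(fδ)/sin δ ≈ 0.757.
p = a·p₁ + b·p₂ ≈ (0.675, 0.466, 0.572); φ = arcsin(p_z) ≈ 34.91°, λ = atan2(p_y, p_x) ≈ 34.60°.

≈ 35°N, 35°E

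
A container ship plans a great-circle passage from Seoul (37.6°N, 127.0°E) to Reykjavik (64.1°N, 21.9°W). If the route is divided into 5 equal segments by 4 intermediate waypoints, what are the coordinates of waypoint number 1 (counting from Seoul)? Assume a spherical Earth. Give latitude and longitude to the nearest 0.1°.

Convert each endpoint to a unit vector on the sphere (x = cos φ cos λ, y = cos φ sin λ, z = sin φ).
The central angle between the endpoints is δ = arccos(p₁·p₂) ≈ 1.316 rad (75.4°).
Interpolate at f = 1/5 with slerp weights a = sin((1−f)δ)/sin δ ≈ 0.898, b = sin(fδ)/sin δ ≈ 0.269.
p = a·p₁ + b·p₂ ≈ (-0.319, 0.524, 0.790); φ = arcsin(p_z) ≈ 52.14°, λ = atan2(p_y, p_x) ≈ 121.33°.

≈ (52.1°N, 121.3°E)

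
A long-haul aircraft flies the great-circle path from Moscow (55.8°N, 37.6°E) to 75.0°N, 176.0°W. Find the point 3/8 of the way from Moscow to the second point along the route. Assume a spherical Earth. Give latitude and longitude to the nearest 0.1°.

Write both endpoints as unit vectors p₁, p₂ with components (cos φ cos λ, cos φ sin λ, sin φ).
The central angle between the endpoints is δ = arccos(p₁·p₂) ≈ 0.826 rad (47.3°).
Interpolate at f = 3/8 with slerp weights a = sin((1−f)δ)/sin δ ≈ 0.671, b = sin(fδ)/sin δ ≈ 0.415.
p = a·p₁ + b·p₂ ≈ (0.192, 0.223, 0.956); φ = arcsin(p_z) ≈ 72.90°, λ = atan2(p_y, p_x) ≈ 49.25°.

≈ 72.9°N, 49.3°E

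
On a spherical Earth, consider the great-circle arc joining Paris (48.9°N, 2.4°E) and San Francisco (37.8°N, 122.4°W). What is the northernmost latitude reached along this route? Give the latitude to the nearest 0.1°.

The great circle lies in the plane with unit normal n̂ = (p₁ × p₂)/|p₁ × p₂|.
Here n̂_z ≈ -0.432; the vertex latitude is φ_max = arccos|n̂_z| ≈ 64.4°.
Check via Clairaut: cos φ_max = |cos φ₁| · sin C = cos(48.9°)·sin(41.1°) ≈ 0.432, again giving ≈ 64.4°.

≈ 64.4°N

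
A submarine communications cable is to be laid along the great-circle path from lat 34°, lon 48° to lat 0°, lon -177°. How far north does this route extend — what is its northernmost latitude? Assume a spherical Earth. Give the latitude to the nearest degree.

The great circle lies in the plane with unit normal n̂ = (p₁ × p₂)/|p₁ × p₂|.
Here n̂_z ≈ +0.724; the vertex latitude is φ_max = arccos|n̂_z| ≈ 43.6°.

≈ 44°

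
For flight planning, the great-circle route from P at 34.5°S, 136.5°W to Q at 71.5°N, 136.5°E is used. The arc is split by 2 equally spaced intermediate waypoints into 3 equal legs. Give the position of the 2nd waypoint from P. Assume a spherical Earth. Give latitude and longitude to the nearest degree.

Convert each endpoint to a unit vector on the sphere (x = cos φ cos λ, y = cos φ sin λ, z = sin φ).
The central angle between the endpoints is δ = arccos(p₁·p₂) ≈ 2.122 rad (121.6°).
Interpolate at f = 2/3 with slerp weights a = sin((1−f)δ)/sin δ ≈ 0.763, b = sin(fδ)/sin δ ≈ 1.159.
p = a·p₁ + b·p₂ ≈ (-0.723, -0.179, 0.667); φ = arcsin(p_z) ≈ 41.87°, λ = atan2(p_y, p_x) ≈ -166.06°.

≈ 42°N, 166°W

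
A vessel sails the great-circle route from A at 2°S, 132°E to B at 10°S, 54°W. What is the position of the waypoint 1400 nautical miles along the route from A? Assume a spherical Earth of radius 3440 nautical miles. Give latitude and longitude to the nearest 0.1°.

Write both endpoints as unit vectors p₁, p₂ with components (cos φ cos λ, cos φ sin λ, sin φ).
The central angle between the endpoints is δ = arccos(p₁·p₂) ≈ 2.908 rad (166.6°). The total great-circle distance is δ·R ≈ 2.908 × 3440 ≈ 10002 nmi, so the target fraction is f = 1400/10002 ≈ 0.140.
Interpolate at f ≈ 0.140 with slerp weights a = sin((1−f)δ)/sin δ ≈ 2.579, b = sin(fδ)/sin δ ≈ 1.707.
p = a·p₁ + b·p₂ ≈ (-0.736, 0.555, -0.387); φ = arcsin(p_z) ≈ -22.74°, λ = atan2(p_y, p_x) ≈ 142.99°.

≈ 22.7°S, 143.0°E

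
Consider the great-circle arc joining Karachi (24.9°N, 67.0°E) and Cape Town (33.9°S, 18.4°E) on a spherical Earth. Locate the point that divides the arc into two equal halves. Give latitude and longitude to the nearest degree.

From cos δ = sin φ₁ sin φ₂ + cos φ₁ cos φ₂ cos Δλ, the central angle is δ ≈ 1.305 rad (74.7°).
Interpolate at f = 1/2 with slerp weights a = sin((1−f)δ)/sin δ ≈ 0.629, b = sin(fδ)/sin δ ≈ 0.629.
p = a·p₁ + b·p₂ ≈ (0.719, 0.690, -0.086); φ = arcsin(p_z) ≈ -4.93°, λ = atan2(p_y, p_x) ≈ 43.85°.

≈ (5°S, 44°E)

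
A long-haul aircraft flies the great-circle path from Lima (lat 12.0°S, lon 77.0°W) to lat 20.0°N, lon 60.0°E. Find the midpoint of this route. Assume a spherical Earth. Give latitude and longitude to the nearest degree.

From cos δ = sin φ₁ sin φ₂ + cos φ₁ cos φ₂ cos Δλ, the central angle is δ ≈ 2.409 rad (138.0°).
Interpolate at f = 1/2 with slerp weights a = sin((1−f)δ)/sin δ ≈ 1.396, b = sin(fδ)/sin δ ≈ 1.396.
p = a·p₁ + b·p₂ ≈ (0.963, -0.194, 0.187); φ = arcsin(p_z) ≈ 10.79°, λ = atan2(p_y, p_x) ≈ -11.41°.

≈ lat 11°N, lon 11°W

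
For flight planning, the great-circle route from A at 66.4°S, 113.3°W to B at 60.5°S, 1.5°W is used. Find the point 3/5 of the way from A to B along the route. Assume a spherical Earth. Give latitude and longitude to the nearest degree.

≈ 73°S, 34°W

Write both endpoints as unit vectors p₁, p₂ with components (cos φ cos λ, cos φ sin λ, sin φ).
The central angle between the endpoints is δ = arccos(p₁·p₂) ≈ 0.761 rad (43.6°).
Interpolate at f = 3/5 with slerp weights a = sin((1−f)δ)/sin δ ≈ 0.435, b = sin(fδ)/sin δ ≈ 0.639.
p = a·p₁ + b·p₂ ≈ (0.246, -0.168, -0.955); φ = arcsin(p_z) ≈ -72.67°, λ = atan2(p_y, p_x) ≈ -34.35°.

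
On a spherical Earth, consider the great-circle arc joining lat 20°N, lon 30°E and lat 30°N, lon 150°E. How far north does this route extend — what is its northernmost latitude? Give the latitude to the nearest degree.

The great circle lies in the plane with unit normal n̂ = (p₁ × p₂)/|p₁ × p₂|.
Here n̂_z ≈ +0.725; the vertex latitude is φ_max = arccos|n̂_z| ≈ 43.5°.
Check via Clairaut: cos φ_max = |cos φ₁| · sin C = cos(20.0°)·sin(50.5°) ≈ 0.725, again giving ≈ 43.5°.

≈ 44°N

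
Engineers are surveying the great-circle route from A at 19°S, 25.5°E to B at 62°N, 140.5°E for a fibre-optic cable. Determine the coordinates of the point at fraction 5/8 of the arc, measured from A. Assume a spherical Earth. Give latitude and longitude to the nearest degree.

Convert each endpoint to a unit vector on the sphere (x = cos φ cos λ, y = cos φ sin λ, z = sin φ).
The central angle between the endpoints is δ = arccos(p₁·p₂) ≈ 2.066 rad (118.4°).
Interpolate at f = 5/8 with slerp weights a = sin((1−f)δ)/sin δ ≈ 0.795, b = sin(fδ)/sin δ ≈ 1.092.
p = a·p₁ + b·p₂ ≈ (0.283, 0.650, 0.706); φ = arcsin(p_z) ≈ 44.88°, λ = atan2(p_y, p_x) ≈ 66.49°.

≈ 45°N, 66°E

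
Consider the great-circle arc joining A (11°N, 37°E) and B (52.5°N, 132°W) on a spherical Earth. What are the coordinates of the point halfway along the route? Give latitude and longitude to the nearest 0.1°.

≈ (67.8°N, 20.2°E)

Write both endpoints as unit vectors p₁, p₂ with components (cos φ cos λ, cos φ sin λ, sin φ).
The central angle between the endpoints is δ = arccos(p₁·p₂) ≈ 2.021 rad (115.8°).
Interpolate at f = 1/2 with slerp weights a = sin((1−f)δ)/sin δ ≈ 0.941, b = sin(fδ)/sin δ ≈ 0.941.
p = a·p₁ + b·p₂ ≈ (0.354, 0.130, 0.926); φ = arcsin(p_z) ≈ 67.82°, λ = atan2(p_y, p_x) ≈ 20.17°.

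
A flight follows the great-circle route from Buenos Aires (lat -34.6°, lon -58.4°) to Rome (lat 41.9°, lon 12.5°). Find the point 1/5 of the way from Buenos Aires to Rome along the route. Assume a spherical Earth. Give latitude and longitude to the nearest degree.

Write both endpoints as unit vectors p₁, p₂ with components (cos φ cos λ, cos φ sin λ, sin φ).
The central angle between the endpoints is δ = arccos(p₁·p₂) ≈ 1.751 rad (100.3°).
Interpolate at f = 1/5 with slerp weights a = sin((1−f)δ)/sin δ ≈ 1.002, b = sin(fδ)/sin δ ≈ 0.349.
p = a·p₁ + b·p₂ ≈ (0.685, -0.646, -0.336); φ = arcsin(p_z) ≈ -19.63°, λ = atan2(p_y, p_x) ≈ -43.31°.

≈ lat -20°, lon -43°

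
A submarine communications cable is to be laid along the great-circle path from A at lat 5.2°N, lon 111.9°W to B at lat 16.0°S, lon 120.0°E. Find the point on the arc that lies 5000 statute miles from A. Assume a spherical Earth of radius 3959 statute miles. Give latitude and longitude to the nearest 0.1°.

≈ lat 13.8°S, lon 177.7°E

From cos δ = sin φ₁ sin φ₂ + cos φ₁ cos φ₂ cos Δλ, the central angle is δ ≈ 2.234 rad (128.0°). The total great-circle distance is δ·R ≈ 2.234 × 3959 ≈ 8845 mi, so the target fraction is f = 5000/8845 ≈ 0.565.
Interpolate at f ≈ 0.565 with slerp weights a = sin((1−f)δ)/sin δ ≈ 1.048, b = sin(fδ)/sin δ ≈ 1.209.
p = a·p₁ + b·p₂ ≈ (-0.970, 0.039, -0.238); φ = arcsin(p_z) ≈ -13.79°, λ = atan2(p_y, p_x) ≈ 177.71°.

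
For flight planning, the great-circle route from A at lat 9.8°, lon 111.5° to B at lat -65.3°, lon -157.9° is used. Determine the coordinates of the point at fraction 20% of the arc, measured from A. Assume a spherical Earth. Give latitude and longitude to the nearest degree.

Write both endpoints as unit vectors p₁, p₂ with components (cos φ cos λ, cos φ sin λ, sin φ).
The central angle between the endpoints is δ = arccos(p₁·p₂) ≈ 1.730 rad (99.1°).
Interpolate at f = 0.20 with slerp weights a = sin((1−f)δ)/sin δ ≈ 0.995, b = sin(fδ)/sin δ ≈ 0.344.
p = a·p₁ + b·p₂ ≈ (-0.492, 0.859, -0.143); φ = arcsin(p_z) ≈ -8.21°, λ = atan2(p_y, p_x) ≈ 119.84°.

≈ lat -8°, lon 120°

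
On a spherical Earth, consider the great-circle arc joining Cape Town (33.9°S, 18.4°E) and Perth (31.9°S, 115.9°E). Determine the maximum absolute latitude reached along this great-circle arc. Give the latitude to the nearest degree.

The great circle lies in the plane with unit normal n̂ = (p₁ × p₂)/|p₁ × p₂|.
Here n̂_z ≈ +0.713; the vertex latitude is φ_max = arccos|n̂_z| ≈ 44.5°.
Check via Clairaut: cos φ_max = |cos φ₁| · sin C = cos(33.9°)·sin(120.7°) ≈ 0.713, again giving ≈ 44.5°.

≈ 44°S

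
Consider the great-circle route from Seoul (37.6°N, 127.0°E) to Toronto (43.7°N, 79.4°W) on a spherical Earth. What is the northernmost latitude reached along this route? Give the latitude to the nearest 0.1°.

The great circle lies in the plane with unit normal n̂ = (p₁ × p₂)/|p₁ × p₂|.
Here n̂_z ≈ +0.256; the vertex latitude is φ_max = arccos|n̂_z| ≈ 75.2°.

≈ 75.2°N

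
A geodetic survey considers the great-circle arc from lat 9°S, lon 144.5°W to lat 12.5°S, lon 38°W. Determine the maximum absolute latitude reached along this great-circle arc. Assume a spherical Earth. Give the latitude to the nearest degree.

≈ 18°S

The great circle lies in the plane with unit normal n̂ = (p₁ × p₂)/|p₁ × p₂|.
Here n̂_z ≈ +0.952; the vertex latitude is φ_max = arccos|n̂_z| ≈ 17.7°.
Check via Clairaut: cos φ_max = |cos φ₁| · sin C = cos(9.0°)·sin(105.4°) ≈ 0.952, again giving ≈ 17.7°.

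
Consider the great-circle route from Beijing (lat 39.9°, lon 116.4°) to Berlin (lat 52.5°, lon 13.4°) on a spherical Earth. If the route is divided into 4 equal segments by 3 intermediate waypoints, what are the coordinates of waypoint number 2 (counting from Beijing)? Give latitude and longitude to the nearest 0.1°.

≈ lat 58.9°, lon 73.1°

Write both endpoints as unit vectors p₁, p₂ with components (cos φ cos λ, cos φ sin λ, sin φ).
The central angle between the endpoints is δ = arccos(p₁·p₂) ≈ 1.155 rad (66.2°).
Interpolate at f = 2/4 with slerp weights a = sin((1−f)δ)/sin δ ≈ 0.597, b = sin(fδ)/sin δ ≈ 0.597.
p = a·p₁ + b·p₂ ≈ (0.150, 0.494, 0.856); φ = arcsin(p_z) ≈ 58.90°, λ = atan2(p_y, p_x) ≈ 73.14°.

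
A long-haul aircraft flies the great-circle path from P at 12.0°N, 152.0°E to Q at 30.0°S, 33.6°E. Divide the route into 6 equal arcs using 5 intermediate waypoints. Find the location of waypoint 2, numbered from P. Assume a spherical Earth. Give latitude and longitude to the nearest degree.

≈ 8°S, 117°E

From cos δ = sin φ₁ sin φ₂ + cos φ₁ cos φ₂ cos Δλ, the central angle is δ ≈ 2.102 rad (120.5°).
Interpolate at f = 2/6 with slerp weights a = sin((1−f)δ)/sin δ ≈ 1.143, b = sin(fδ)/sin δ ≈ 0.748.
p = a·p₁ + b·p₂ ≈ (-0.448, 0.884, -0.136); φ = arcsin(p_z) ≈ -7.83°, λ = atan2(p_y, p_x) ≈ 116.89°.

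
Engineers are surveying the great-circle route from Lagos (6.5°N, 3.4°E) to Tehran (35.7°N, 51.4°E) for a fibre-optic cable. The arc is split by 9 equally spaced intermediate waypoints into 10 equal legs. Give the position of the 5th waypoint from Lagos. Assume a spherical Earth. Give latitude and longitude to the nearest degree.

≈ (23°N, 25°E)

Write both endpoints as unit vectors p₁, p₂ with components (cos φ cos λ, cos φ sin λ, sin φ).
The central angle between the endpoints is δ = arccos(p₁·p₂) ≈ 0.920 rad (52.7°).
Interpolate at f = 5/10 with slerp weights a = sin((1−f)δ)/sin δ ≈ 0.558, b = sin(fδ)/sin δ ≈ 0.558.
p = a·p₁ + b·p₂ ≈ (0.836, 0.387, 0.389); φ = arcsin(p_z) ≈ 22.88°, λ = atan2(p_y, p_x) ≈ 24.84°.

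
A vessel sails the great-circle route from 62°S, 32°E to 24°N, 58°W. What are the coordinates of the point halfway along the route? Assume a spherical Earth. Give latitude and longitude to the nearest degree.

From cos δ = sin φ₁ sin φ₂ + cos φ₁ cos φ₂ cos Δλ, the central angle is δ ≈ 1.938 rad (111.0°).
Interpolate at f = 1/2 with slerp weights a = sin((1−f)δ)/sin δ ≈ 0.883, b = sin(fδ)/sin δ ≈ 0.883.
p = a·p₁ + b·p₂ ≈ (0.779, -0.465, -0.421); φ = arcsin(p_z) ≈ -24.87°, λ = atan2(p_y, p_x) ≈ -30.80°.

≈ 25°S, 31°W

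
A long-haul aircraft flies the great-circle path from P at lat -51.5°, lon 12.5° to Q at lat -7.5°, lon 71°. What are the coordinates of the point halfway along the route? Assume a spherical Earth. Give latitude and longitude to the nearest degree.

≈ lat -33°, lon 49°

Convert each endpoint to a unit vector on the sphere (x = cos φ cos λ, y = cos φ sin λ, z = sin φ).
The central angle between the endpoints is δ = arccos(p₁·p₂) ≈ 1.132 rad (64.9°).
Interpolate at f = 1/2 with slerp weights a = sin((1−f)δ)/sin δ ≈ 0.592, b = sin(fδ)/sin δ ≈ 0.592.
p = a·p₁ + b·p₂ ≈ (0.551, 0.635, -0.541); φ = arcsin(p_z) ≈ -32.75°, λ = atan2(p_y, p_x) ≈ 49.05°.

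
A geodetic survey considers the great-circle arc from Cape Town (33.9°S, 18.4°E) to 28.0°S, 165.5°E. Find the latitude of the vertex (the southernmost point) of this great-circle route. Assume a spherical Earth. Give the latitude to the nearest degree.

The great circle lies in the plane with unit normal n̂ = (p₁ × p₂)/|p₁ × p₂|.
Here n̂_z ≈ +0.426; the vertex latitude is φ_max = arccos|n̂_z| ≈ 64.8°.
Check via Clairaut: cos φ_max = |cos φ₁| · sin C = cos(33.9°)·sin(149.2°) ≈ 0.426, again giving ≈ 64.8°.

≈ 65°S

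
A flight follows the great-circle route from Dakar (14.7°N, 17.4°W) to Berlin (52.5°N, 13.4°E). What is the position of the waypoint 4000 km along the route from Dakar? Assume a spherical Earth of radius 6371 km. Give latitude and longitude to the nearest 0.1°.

≈ 45.7°N, 4.4°E

The haversine formula gives a central angle δ ≈ 0.785 rad (45.0°) between the endpoints. The total great-circle distance is δ·R ≈ 0.785 × 6371 ≈ 5004 km, so the target fraction is f = 4000/5004 ≈ 0.799.
Interpolate at f ≈ 0.799 with slerp weights a = sin((1−f)δ)/sin δ ≈ 0.222, b = sin(fδ)/sin δ ≈ 0.831.
p = a·p₁ + b·p₂ ≈ (0.697, 0.053, 0.715); φ = arcsin(p_z) ≈ 45.67°, λ = atan2(p_y, p_x) ≈ 4.35°.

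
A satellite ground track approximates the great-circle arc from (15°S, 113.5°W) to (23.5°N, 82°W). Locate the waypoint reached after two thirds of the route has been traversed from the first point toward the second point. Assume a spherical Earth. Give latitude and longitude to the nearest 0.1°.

≈ (10.9°N, 93.1°W)

Convert each endpoint to a unit vector on the sphere (x = cos φ cos λ, y = cos φ sin λ, z = sin φ).
The central angle between the endpoints is δ = arccos(p₁·p₂) ≈ 0.860 rad (49.3°).
Interpolate at f = 2/3 with slerp weights a = sin((1−f)δ)/sin δ ≈ 0.373, b = sin(fδ)/sin δ ≈ 0.716.
p = a·p₁ + b·p₂ ≈ (-0.052, -0.981, 0.189); φ = arcsin(p_z) ≈ 10.89°, λ = atan2(p_y, p_x) ≈ -93.06°.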